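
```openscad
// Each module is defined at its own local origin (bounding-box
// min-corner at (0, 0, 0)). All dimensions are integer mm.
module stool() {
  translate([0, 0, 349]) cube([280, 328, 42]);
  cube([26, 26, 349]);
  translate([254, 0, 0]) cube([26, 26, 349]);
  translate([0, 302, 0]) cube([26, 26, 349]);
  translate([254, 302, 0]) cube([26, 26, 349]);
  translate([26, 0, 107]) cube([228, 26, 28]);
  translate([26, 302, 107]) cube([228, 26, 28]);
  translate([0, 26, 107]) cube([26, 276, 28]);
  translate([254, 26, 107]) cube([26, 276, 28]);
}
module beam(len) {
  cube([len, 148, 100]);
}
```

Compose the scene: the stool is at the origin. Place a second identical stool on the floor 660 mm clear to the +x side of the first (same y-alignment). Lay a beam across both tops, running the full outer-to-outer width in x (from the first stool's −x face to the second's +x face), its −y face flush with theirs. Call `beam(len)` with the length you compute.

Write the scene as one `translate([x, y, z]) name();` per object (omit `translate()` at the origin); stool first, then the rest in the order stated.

stool();
translate([940, 0, 0]) stool();
translate([0, 0, 391]) beam(1220);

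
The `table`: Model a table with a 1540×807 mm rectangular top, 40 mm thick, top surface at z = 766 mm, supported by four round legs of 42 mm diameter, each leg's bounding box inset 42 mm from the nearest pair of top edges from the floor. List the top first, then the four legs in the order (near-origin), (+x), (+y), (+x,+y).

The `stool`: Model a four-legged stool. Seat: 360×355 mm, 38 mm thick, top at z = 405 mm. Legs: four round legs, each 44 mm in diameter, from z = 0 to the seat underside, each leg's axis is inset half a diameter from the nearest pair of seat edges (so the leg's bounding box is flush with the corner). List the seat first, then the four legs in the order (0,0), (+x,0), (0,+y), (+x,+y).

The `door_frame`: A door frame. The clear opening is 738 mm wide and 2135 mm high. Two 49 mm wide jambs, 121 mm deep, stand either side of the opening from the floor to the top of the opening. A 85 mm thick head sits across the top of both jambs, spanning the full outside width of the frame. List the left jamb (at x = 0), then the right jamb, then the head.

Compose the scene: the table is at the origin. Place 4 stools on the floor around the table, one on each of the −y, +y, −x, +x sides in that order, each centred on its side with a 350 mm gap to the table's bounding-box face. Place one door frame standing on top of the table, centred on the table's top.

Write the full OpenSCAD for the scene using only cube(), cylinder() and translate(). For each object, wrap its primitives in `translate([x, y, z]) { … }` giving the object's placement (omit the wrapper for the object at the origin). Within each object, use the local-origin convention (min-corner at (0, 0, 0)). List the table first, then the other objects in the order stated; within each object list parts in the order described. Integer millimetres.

translate([0, 0, 726]) cube([1540, 807, 40]);
translate([63, 63, 0]) cylinder(h = 726, r = 21);
translate([1477, 63, 0]) cylinder(h = 726, r = 21);
translate([63, 744, 0]) cylinder(h = 726, r = 21);
translate([1477, 744, 0]) cylinder(h = 726, r = 21);
translate([590, -705, 0]) {
  translate([0, 0, 367]) cube([360, 355, 38]);
  translate([22, 22, 0]) cylinder(h = 367, r = 22);
  translate([338, 22, 0]) cylinder(h = 367, r = 22);
  translate([22, 333, 0]) cylinder(h = 367, r = 22);
  translate([338, 333, 0]) cylinder(h = 367, r = 22);
}
translate([590, 1157, 0]) {
  translate([0, 0, 367]) cube([360, 355, 38]);
  translate([22, 22, 0]) cylinder(h = 367, r = 22);
  translate([338, 22, 0]) cylinder(h = 367, r = 22);
  translate([22, 333, 0]) cylinder(h = 367, r = 22);
  translate([338, 333, 0]) cylinder(h = 367, r = 22);
}
translate([-710, 226, 0]) {
  translate([0, 0, 367]) cube([360, 355, 38]);
  translate([22, 22, 0]) cylinder(h = 367, r = 22);
  translate([338, 22, 0]) cylinder(h = 367, r = 22);
  translate([22, 333, 0]) cylinder(h = 367, r = 22);
  translate([338, 333, 0]) cylinder(h = 367, r = 22);
}
translate([1890, 226, 0]) {
  translate([0, 0, 367]) cube([360, 355, 38]);
  translate([22, 22, 0]) cylinder(h = 367, r = 22);
  translate([338, 22, 0]) cylinder(h = 367, r = 22);
  translate([22, 333, 0]) cylinder(h = 367, r = 22);
  translate([338, 333, 0]) cylinder(h = 367, r = 22);
}
translate([352, 343, 766]) {
  cube([49, 121, 2135]);
  translate([787, 0, 0]) cube([49, 121, 2135]);
  translate([0, 0, 2135]) cube([836, 121, 85]);
}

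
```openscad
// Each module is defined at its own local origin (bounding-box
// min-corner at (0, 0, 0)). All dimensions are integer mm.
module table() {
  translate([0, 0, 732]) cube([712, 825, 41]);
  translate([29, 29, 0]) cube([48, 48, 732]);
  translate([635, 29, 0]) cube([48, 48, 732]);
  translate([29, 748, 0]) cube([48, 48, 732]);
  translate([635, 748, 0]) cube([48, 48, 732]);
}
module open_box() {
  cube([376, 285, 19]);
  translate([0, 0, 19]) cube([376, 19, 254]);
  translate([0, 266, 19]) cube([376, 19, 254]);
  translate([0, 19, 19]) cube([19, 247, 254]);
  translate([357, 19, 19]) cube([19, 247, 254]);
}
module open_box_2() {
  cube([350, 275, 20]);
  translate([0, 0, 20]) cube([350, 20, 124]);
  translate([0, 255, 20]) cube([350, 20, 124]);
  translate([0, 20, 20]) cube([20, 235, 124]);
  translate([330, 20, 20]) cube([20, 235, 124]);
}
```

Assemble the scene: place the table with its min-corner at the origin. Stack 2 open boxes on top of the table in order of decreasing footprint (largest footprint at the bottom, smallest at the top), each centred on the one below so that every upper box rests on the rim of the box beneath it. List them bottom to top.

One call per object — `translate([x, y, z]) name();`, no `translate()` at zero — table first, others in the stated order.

table();
translate([168, 270, 773]) open_box();
translate([181, 275, 1046]) open_box_2();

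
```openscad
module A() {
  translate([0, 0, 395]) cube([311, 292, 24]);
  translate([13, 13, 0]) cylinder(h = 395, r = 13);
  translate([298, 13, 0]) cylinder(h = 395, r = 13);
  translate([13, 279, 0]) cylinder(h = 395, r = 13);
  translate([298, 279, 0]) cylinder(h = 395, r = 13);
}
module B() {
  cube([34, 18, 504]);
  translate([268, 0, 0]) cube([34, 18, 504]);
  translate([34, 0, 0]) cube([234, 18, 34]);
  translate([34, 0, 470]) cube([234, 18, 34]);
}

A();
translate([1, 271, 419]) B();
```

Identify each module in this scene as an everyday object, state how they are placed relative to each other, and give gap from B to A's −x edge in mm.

The picture frame's min-x is at 1; the stool's min-x is 0; gap = 1 mm.

A is a stool. B is a picture frame. The picture frame is on top of the stool. The gap from the picture frame to the stool's −x edge is 1 mm.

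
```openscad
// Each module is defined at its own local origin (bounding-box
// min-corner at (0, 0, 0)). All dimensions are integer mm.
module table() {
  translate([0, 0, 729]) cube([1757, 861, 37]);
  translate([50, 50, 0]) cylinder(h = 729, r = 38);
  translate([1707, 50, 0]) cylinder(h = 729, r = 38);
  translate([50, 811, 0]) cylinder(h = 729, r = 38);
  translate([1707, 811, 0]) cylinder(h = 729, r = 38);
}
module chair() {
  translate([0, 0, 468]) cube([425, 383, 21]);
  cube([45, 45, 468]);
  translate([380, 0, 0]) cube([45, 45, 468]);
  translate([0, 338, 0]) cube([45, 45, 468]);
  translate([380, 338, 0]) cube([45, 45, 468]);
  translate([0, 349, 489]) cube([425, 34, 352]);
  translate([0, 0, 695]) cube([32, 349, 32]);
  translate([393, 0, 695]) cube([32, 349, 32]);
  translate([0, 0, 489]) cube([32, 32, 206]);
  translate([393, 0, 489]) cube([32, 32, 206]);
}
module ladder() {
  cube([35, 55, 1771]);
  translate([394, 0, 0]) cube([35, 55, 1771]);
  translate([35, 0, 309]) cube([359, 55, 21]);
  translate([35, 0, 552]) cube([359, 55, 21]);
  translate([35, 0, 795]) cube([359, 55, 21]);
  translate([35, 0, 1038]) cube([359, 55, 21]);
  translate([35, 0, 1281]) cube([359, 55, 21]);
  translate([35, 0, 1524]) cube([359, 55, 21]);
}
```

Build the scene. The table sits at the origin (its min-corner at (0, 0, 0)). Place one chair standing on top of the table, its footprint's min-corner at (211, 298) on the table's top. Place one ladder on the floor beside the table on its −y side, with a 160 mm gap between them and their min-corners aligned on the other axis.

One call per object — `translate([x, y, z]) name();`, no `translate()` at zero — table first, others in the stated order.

table();
translate([211, 298, 766]) chair();
translate([0, -215, 0]) ladder();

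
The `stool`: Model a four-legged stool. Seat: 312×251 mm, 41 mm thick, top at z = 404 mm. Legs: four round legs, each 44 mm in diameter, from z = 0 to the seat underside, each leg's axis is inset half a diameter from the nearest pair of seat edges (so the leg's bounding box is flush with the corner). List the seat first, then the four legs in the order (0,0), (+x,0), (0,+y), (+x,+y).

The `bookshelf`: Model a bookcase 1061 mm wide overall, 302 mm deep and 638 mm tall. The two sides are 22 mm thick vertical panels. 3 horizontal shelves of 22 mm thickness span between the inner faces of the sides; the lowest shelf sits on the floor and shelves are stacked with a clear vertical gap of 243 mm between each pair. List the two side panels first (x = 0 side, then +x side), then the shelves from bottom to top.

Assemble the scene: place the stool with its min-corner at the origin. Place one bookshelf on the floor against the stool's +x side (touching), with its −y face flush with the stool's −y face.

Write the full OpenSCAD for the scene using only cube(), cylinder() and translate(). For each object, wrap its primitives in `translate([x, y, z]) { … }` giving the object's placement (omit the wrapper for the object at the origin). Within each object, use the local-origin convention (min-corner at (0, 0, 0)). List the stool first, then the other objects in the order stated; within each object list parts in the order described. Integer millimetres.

translate([0, 0, 363]) cube([312, 251, 41]);
translate([22, 22, 0]) cylinder(h = 363, r = 22);
translate([290, 22, 0]) cylinder(h = 363, r = 22);
translate([22, 229, 0]) cylinder(h = 363, r = 22);
translate([290, 229, 0]) cylinder(h = 363, r = 22);
translate([312, 0, 0]) {
  cube([22, 302, 638]);
  translate([1039, 0, 0]) cube([22, 302, 638]);
  translate([22, 0, 0]) cube([1017, 302, 22]);
  translate([22, 0, 265]) cube([1017, 302, 22]);
  translate([22, 0, 530]) cube([1017, 302, 22]);
}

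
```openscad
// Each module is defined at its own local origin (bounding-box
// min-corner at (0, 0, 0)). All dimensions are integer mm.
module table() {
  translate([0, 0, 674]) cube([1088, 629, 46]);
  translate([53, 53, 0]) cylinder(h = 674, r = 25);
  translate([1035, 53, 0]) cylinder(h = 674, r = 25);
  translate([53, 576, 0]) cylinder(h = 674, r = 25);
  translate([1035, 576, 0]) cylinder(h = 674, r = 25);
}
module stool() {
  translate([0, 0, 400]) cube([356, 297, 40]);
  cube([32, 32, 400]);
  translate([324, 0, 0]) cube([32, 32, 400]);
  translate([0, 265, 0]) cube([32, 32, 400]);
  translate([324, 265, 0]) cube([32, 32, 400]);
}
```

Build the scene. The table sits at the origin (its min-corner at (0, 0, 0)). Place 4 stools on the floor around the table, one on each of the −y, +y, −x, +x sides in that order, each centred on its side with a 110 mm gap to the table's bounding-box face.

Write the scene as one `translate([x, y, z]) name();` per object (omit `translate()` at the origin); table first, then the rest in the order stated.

table();
translate([366, -407, 0]) stool();
translate([366, 739, 0]) stool();
translate([-466, 166, 0]) stool();
translate([1198, 166, 0]) stool();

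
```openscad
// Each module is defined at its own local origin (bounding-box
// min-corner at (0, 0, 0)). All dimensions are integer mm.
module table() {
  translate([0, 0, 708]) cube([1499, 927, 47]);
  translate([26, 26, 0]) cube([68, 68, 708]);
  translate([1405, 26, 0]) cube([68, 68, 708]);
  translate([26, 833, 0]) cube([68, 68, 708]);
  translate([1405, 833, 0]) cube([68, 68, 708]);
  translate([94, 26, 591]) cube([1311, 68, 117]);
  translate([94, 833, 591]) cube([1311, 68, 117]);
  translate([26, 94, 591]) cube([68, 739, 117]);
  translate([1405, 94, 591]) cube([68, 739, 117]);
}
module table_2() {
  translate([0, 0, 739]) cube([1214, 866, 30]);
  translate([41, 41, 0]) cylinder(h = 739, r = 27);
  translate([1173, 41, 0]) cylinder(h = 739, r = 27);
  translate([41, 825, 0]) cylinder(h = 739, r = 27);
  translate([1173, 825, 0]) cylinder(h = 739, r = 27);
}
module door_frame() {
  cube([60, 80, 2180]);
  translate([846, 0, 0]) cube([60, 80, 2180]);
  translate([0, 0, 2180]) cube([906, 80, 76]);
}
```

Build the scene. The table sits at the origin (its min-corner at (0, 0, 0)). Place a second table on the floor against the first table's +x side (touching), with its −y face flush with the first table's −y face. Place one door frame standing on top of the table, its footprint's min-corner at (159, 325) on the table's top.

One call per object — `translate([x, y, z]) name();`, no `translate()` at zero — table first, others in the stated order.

table();
translate([1499, 0, 0]) table_2();
translate([159, 325, 755]) door_frame();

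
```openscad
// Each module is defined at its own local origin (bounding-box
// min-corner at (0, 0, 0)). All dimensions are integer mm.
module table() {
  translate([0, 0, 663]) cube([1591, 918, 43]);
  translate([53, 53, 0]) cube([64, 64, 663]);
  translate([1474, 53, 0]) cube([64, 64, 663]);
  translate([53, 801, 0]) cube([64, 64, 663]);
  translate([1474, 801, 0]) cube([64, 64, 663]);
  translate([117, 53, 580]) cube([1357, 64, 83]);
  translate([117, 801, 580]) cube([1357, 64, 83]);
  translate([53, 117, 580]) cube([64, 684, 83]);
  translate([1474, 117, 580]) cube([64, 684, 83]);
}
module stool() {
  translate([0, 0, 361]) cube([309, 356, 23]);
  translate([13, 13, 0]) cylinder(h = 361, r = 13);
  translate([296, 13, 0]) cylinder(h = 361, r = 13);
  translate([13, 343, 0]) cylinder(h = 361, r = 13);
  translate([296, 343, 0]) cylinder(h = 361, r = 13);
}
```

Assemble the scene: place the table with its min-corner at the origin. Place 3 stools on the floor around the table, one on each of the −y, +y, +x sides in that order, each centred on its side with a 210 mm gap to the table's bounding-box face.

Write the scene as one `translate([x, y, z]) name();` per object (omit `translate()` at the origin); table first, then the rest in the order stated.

table();
translate([641, -566, 0]) stool();
translate([641, 1128, 0]) stool();
translate([1801, 281, 0]) stool();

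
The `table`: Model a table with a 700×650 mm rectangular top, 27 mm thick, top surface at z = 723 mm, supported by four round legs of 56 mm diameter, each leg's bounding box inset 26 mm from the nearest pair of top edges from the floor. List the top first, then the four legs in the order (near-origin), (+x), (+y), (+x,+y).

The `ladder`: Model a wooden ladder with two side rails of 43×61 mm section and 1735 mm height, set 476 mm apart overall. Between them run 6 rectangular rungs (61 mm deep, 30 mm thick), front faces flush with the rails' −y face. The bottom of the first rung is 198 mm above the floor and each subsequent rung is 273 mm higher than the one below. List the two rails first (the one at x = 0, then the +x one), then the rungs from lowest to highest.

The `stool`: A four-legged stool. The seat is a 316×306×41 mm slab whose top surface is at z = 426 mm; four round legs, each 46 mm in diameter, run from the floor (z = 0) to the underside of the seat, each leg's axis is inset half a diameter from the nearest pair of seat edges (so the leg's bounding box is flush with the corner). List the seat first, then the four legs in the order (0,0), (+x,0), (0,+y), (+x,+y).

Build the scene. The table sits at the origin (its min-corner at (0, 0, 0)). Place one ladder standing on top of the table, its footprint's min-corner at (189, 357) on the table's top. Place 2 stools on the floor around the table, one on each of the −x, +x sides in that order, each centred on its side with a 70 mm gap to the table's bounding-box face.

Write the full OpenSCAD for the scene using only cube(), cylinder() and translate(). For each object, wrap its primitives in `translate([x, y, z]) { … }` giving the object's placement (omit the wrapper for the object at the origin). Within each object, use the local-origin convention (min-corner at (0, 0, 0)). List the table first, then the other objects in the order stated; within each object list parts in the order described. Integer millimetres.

translate([0, 0, 696]) cube([700, 650, 27]);
translate([54, 54, 0]) cylinder(h = 696, r = 28);
translate([646, 54, 0]) cylinder(h = 696, r = 28);
translate([54, 596, 0]) cylinder(h = 696, r = 28);
translate([646, 596, 0]) cylinder(h = 696, r = 28);
translate([189, 357, 723]) {
  cube([43, 61, 1735]);
  translate([433, 0, 0]) cube([43, 61, 1735]);
  translate([43, 0, 198]) cube([390, 61, 30]);
  translate([43, 0, 471]) cube([390, 61, 30]);
  translate([43, 0, 744]) cube([390, 61, 30]);
  translate([43, 0, 1017]) cube([390, 61, 30]);
  translate([43, 0, 1290]) cube([390, 61, 30]);
  translate([43, 0, 1563]) cube([390, 61, 30]);
}
translate([-386, 172, 0]) {
  translate([0, 0, 385]) cube([316, 306, 41]);
  translate([23, 23, 0]) cylinder(h = 385, r = 23);
  translate([293, 23, 0]) cylinder(h = 385, r = 23);
  translate([23, 283, 0]) cylinder(h = 385, r = 23);
  translate([293, 283, 0]) cylinder(h = 385, r = 23);
}
translate([770, 172, 0]) {
  translate([0, 0, 385]) cube([316, 306, 41]);
  translate([23, 23, 0]) cylinder(h = 385, r = 23);
  translate([293, 23, 0]) cylinder(h = 385, r = 23);
  translate([23, 283, 0]) cylinder(h = 385, r = 23);
  translate([293, 283, 0]) cylinder(h = 385, r = 23);
}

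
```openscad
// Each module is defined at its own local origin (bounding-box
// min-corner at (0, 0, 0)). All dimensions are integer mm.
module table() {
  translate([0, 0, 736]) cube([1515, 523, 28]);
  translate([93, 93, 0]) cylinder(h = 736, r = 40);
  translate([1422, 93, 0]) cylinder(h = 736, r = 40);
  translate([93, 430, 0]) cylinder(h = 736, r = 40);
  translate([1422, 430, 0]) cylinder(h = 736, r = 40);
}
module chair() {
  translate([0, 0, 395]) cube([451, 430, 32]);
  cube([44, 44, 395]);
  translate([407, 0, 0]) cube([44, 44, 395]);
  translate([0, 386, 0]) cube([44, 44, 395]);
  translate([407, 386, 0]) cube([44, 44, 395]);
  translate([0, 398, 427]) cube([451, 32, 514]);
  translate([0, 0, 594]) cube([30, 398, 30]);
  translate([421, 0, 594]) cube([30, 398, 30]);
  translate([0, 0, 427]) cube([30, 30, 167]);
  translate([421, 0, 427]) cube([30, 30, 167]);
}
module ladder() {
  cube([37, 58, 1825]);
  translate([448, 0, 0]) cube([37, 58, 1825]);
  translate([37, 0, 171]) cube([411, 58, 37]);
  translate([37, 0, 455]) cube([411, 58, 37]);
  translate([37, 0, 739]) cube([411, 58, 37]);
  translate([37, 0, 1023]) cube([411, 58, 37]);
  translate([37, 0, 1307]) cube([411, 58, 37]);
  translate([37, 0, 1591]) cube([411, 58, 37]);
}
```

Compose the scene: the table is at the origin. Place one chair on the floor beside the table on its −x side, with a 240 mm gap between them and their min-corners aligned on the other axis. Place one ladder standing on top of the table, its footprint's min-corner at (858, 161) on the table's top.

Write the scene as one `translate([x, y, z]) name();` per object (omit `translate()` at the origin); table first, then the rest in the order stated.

table();
translate([-691, 0, 0]) chair();
translate([858, 161, 764]) ladder();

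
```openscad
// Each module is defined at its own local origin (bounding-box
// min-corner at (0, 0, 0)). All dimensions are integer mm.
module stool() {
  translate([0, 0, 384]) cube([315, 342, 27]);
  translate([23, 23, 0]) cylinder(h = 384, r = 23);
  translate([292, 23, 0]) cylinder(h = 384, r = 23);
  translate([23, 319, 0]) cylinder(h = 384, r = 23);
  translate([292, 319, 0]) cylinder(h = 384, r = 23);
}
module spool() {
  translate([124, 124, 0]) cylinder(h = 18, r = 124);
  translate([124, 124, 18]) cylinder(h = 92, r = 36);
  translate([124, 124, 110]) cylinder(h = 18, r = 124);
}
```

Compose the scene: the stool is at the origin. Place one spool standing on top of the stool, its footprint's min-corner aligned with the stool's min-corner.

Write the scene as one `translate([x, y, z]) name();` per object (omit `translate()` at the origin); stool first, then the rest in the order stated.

stool();
translate([0, 0, 411]) spool();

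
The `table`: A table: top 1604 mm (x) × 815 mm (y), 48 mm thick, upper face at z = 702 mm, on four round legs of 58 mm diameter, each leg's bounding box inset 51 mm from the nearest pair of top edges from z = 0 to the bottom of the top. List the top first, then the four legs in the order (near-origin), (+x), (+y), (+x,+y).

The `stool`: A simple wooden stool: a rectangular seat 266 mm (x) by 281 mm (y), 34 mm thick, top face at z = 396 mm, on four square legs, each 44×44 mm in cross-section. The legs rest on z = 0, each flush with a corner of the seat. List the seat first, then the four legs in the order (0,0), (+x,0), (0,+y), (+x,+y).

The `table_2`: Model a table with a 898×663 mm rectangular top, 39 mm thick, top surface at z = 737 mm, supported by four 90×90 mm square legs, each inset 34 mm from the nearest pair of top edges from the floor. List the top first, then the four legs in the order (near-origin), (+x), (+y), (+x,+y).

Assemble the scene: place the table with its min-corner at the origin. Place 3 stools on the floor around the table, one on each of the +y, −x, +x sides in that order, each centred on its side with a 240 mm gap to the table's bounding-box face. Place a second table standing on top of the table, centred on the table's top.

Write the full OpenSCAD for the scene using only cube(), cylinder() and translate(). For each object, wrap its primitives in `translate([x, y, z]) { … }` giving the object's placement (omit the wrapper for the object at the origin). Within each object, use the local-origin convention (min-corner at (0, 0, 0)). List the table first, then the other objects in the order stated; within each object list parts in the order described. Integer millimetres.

translate([0, 0, 654]) cube([1604, 815, 48]);
translate([80, 80, 0]) cylinder(h = 654, r = 29);
translate([1524, 80, 0]) cylinder(h = 654, r = 29);
translate([80, 735, 0]) cylinder(h = 654, r = 29);
translate([1524, 735, 0]) cylinder(h = 654, r = 29);
translate([669, 1055, 0]) {
  translate([0, 0, 362]) cube([266, 281, 34]);
  cube([44, 44, 362]);
  translate([222, 0, 0]) cube([44, 44, 362]);
  translate([0, 237, 0]) cube([44, 44, 362]);
  translate([222, 237, 0]) cube([44, 44, 362]);
}
translate([-506, 267, 0]) {
  translate([0, 0, 362]) cube([266, 281, 34]);
  cube([44, 44, 362]);
  translate([222, 0, 0]) cube([44, 44, 362]);
  translate([0, 237, 0]) cube([44, 44, 362]);
  translate([222, 237, 0]) cube([44, 44, 362]);
}
translate([1844, 267, 0]) {
  translate([0, 0, 362]) cube([266, 281, 34]);
  cube([44, 44, 362]);
  translate([222, 0, 0]) cube([44, 44, 362]);
  translate([0, 237, 0]) cube([44, 44, 362]);
  translate([222, 237, 0]) cube([44, 44, 362]);
}
translate([353, 76, 702]) {
  translate([0, 0, 698]) cube([898, 663, 39]);
  translate([34, 34, 0]) cube([90, 90, 698]);
  translate([774, 34, 0]) cube([90, 90, 698]);
  translate([34, 539, 0]) cube([90, 90, 698]);
  translate([774, 539, 0]) cube([90, 90, 698]);
}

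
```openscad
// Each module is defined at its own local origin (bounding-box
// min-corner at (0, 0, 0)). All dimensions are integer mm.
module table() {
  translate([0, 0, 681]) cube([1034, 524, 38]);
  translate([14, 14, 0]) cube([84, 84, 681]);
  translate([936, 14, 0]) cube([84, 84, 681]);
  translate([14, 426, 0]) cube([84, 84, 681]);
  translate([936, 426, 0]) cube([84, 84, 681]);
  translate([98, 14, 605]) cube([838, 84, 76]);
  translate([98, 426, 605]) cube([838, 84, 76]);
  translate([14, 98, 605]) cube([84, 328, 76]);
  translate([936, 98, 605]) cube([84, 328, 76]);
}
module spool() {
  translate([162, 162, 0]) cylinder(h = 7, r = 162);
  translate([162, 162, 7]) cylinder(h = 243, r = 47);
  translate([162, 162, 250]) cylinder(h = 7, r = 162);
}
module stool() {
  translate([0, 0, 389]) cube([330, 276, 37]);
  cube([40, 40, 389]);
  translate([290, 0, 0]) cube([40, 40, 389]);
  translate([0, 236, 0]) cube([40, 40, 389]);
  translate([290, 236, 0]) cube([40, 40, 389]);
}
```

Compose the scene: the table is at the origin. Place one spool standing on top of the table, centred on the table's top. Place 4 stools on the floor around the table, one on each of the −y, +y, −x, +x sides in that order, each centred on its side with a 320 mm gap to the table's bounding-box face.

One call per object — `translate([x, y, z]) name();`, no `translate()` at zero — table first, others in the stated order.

table();
translate([355, 100, 719]) spool();
translate([352, -596, 0]) stool();
translate([352, 844, 0]) stool();
translate([-650, 124, 0]) stool();
translate([1354, 124, 0]) stool();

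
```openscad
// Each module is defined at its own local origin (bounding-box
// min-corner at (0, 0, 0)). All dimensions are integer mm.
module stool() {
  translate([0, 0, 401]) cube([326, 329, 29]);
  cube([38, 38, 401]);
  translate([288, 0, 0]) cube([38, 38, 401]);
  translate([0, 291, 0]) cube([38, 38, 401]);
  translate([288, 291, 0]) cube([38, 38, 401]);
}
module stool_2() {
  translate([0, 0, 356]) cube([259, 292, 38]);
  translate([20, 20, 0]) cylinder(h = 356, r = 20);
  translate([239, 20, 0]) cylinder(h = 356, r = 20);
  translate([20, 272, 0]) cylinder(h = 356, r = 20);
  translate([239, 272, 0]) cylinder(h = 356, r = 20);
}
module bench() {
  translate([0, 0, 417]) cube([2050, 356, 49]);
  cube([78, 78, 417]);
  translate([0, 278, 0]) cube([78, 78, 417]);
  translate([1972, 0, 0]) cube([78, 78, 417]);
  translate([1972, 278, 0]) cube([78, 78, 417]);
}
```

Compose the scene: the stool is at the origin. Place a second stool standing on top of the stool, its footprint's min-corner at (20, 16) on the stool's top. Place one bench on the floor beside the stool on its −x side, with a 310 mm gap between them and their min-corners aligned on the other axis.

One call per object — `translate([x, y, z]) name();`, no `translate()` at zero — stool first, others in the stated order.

stool();
translate([20, 16, 430]) stool_2();
translate([-2360, 0, 0]) bench();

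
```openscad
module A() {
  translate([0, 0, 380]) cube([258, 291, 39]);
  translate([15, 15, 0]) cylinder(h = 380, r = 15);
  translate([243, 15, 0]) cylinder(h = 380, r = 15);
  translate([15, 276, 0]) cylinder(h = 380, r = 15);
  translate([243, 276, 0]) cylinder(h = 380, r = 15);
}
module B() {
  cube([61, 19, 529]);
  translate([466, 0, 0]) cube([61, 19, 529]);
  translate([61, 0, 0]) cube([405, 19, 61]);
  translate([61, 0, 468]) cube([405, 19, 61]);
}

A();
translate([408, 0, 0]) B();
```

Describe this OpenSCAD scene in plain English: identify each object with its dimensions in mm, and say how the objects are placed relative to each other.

A is a simple wooden stool: a rectangular seat 258 mm (x) by 291 mm (y), 39 mm thick, top face at z = 419 mm, on four round legs, each 30 mm in diameter. The legs rest on z = 0, each leg's axis is inset half a diameter from the nearest pair of seat edges (so the leg's bounding box is flush with the corner).

B is a picture frame with a 405×407 mm rectangular opening (x by z) and a uniform 61 mm border on every side. Frame depth is 19 mm along y. It is built from two vertical stiles running the full outside height and two horizontal rails spanning the gap between the stiles.

The picture frame is on the floor beside the stool on its +x side.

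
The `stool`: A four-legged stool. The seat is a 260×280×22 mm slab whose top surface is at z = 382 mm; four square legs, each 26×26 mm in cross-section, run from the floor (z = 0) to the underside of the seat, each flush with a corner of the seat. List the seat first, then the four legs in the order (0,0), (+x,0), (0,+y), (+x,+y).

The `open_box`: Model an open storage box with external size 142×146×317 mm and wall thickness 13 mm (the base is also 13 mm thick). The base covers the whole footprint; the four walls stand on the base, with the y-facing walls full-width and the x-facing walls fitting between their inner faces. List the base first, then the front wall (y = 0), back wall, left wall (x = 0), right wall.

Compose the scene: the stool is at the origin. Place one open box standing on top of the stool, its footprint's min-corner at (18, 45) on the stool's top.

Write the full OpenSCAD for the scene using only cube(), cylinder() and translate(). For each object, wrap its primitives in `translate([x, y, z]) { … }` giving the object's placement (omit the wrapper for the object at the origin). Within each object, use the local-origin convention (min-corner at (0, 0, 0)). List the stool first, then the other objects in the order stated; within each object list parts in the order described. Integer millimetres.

translate([0, 0, 360]) cube([260, 280, 22]);
cube([26, 26, 360]);
translate([234, 0, 0]) cube([26, 26, 360]);
translate([0, 254, 0]) cube([26, 26, 360]);
translate([234, 254, 0]) cube([26, 26, 360]);
translate([18, 45, 382]) {
  cube([142, 146, 13]);
  translate([0, 0, 13]) cube([142, 13, 304]);
  translate([0, 133, 13]) cube([142, 13, 304]);
  translate([0, 13, 13]) cube([13, 120, 304]);
  translate([129, 13, 13]) cube([13, 120, 304]);
}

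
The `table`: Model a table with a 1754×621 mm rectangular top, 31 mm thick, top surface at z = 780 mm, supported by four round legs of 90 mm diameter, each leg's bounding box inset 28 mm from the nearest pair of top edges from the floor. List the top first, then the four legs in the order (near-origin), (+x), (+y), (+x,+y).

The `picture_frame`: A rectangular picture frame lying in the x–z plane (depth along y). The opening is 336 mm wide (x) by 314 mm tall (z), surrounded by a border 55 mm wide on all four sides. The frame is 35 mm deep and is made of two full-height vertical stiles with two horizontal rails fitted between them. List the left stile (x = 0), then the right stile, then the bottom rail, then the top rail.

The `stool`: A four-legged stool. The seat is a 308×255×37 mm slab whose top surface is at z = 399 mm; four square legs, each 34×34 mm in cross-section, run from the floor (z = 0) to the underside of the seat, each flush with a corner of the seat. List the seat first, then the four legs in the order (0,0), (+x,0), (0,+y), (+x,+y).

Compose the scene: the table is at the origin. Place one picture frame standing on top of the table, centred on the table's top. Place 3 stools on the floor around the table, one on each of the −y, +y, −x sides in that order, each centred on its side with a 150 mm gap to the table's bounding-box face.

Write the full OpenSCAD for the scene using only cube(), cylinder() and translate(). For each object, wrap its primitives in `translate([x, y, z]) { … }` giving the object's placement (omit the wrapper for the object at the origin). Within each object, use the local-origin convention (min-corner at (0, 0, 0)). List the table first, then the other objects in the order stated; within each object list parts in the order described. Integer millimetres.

translate([0, 0, 749]) cube([1754, 621, 31]);
translate([73, 73, 0]) cylinder(h = 749, r = 45);
translate([1681, 73, 0]) cylinder(h = 749, r = 45);
translate([73, 548, 0]) cylinder(h = 749, r = 45);
translate([1681, 548, 0]) cylinder(h = 749, r = 45);
translate([654, 293, 780]) {
  cube([55, 35, 424]);
  translate([391, 0, 0]) cube([55, 35, 424]);
  translate([55, 0, 0]) cube([336, 35, 55]);
  translate([55, 0, 369]) cube([336, 35, 55]);
}
translate([723, -405, 0]) {
  translate([0, 0, 362]) cube([308, 255, 37]);
  cube([34, 34, 362]);
  translate([274, 0, 0]) cube([34, 34, 362]);
  translate([0, 221, 0]) cube([34, 34, 362]);
  translate([274, 221, 0]) cube([34, 34, 362]);
}
translate([723, 771, 0]) {
  translate([0, 0, 362]) cube([308, 255, 37]);
  cube([34, 34, 362]);
  translate([274, 0, 0]) cube([34, 34, 362]);
  translate([0, 221, 0]) cube([34, 34, 362]);
  translate([274, 221, 0]) cube([34, 34, 362]);
}
translate([-458, 183, 0]) {
  translate([0, 0, 362]) cube([308, 255, 37]);
  cube([34, 34, 362]);
  translate([274, 0, 0]) cube([34, 34, 362]);
  translate([0, 221, 0]) cube([34, 34, 362]);
  translate([274, 221, 0]) cube([34, 34, 362]);
}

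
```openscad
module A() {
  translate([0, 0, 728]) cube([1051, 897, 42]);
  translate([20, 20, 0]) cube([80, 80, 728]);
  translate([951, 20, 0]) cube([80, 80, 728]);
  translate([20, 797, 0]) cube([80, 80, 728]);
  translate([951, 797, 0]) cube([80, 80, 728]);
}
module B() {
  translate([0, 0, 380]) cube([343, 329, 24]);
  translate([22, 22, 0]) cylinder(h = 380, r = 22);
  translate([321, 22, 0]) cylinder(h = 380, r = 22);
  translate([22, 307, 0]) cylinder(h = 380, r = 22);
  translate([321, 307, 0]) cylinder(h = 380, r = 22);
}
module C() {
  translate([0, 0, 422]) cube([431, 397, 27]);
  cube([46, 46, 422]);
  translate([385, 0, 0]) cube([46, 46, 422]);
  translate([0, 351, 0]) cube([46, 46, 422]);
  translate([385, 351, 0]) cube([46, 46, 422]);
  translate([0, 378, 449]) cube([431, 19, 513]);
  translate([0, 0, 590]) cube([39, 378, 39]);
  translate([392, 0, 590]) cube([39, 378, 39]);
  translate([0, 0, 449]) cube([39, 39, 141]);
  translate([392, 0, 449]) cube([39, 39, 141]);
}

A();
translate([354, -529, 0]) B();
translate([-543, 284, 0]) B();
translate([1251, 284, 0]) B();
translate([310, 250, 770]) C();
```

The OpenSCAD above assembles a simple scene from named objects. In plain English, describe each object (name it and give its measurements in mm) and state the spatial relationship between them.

A is a table with a 1051×897 mm rectangular top, 42 mm thick, top surface at z = 770 mm, supported by four 80×80 mm square legs, each inset 20 mm from the nearest pair of top edges, running from the floor.

B is a four-legged stool. The seat is a 343×329×24 mm slab whose top surface is at z = 404 mm; four round legs, each 44 mm in diameter, run from the floor (z = 0) to the underside of the seat, each leg's axis is inset half a diameter from the nearest pair of seat edges (so the leg's bounding box is flush with the corner).

C is a chair. The seat is a 431×397×27 mm slab with its top at z = 449 mm, on four 46×46 mm corner legs (flush with the seat edges, standing on z = 0). A flat backrest 19 mm thick, 513 mm tall, spans the full seat width and rises from the seat top along its +y edge, rear face flush with the rear of the seat. Two armrests of 39×39 mm section run along each side from the seat's front edge to the front of the backrest, top faces 180 mm above the seat top and outer faces flush with the seat's x-edges; a 39×39 mm post under the front of each armrest stands on the seat at the front corner.

Three stools sit around the table at the −y, −x, +x sides. The chair is on top of the table, centred.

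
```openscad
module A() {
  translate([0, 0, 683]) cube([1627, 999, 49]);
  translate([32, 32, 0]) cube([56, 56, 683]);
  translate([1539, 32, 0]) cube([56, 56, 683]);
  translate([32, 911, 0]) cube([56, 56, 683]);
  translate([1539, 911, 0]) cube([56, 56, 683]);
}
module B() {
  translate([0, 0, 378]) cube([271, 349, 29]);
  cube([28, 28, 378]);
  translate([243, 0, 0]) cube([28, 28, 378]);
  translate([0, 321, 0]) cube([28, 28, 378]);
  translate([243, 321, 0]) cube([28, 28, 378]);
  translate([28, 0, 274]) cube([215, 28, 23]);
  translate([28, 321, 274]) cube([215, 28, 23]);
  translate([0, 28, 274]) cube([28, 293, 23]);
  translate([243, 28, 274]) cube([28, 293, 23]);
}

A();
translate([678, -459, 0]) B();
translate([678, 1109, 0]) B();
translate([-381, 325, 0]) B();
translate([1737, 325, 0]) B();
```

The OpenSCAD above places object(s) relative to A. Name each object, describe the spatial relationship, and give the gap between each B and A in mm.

Each stool's nearest face is 110 mm from the table's bounding box.

A is a table. B is a stool. Four stools sit around the table at the −y, +y, −x, +x sides. The gap between each stool and the table is 110 mm.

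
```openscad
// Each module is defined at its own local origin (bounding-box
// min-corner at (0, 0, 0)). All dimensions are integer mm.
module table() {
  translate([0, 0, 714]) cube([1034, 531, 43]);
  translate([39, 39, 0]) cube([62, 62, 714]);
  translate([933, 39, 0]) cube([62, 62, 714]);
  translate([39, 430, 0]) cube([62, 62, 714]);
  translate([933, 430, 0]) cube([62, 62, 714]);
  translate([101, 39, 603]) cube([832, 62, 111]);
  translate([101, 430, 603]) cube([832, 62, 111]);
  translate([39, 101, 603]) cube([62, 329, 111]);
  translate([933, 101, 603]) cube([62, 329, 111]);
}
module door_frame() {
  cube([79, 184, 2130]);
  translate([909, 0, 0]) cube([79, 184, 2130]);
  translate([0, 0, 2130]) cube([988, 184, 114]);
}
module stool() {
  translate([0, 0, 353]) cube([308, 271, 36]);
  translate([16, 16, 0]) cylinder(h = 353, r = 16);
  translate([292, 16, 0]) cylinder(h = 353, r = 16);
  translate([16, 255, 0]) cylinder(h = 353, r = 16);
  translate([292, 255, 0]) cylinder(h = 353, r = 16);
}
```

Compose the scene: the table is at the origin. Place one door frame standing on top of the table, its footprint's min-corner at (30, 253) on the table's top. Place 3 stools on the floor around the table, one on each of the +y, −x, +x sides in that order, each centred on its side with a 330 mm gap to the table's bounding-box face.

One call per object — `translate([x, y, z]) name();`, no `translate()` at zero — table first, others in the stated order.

table();
translate([30, 253, 757]) door_frame();
translate([363, 861, 0]) stool();
translate([-638, 130, 0]) stool();
translate([1364, 130, 0]) stool();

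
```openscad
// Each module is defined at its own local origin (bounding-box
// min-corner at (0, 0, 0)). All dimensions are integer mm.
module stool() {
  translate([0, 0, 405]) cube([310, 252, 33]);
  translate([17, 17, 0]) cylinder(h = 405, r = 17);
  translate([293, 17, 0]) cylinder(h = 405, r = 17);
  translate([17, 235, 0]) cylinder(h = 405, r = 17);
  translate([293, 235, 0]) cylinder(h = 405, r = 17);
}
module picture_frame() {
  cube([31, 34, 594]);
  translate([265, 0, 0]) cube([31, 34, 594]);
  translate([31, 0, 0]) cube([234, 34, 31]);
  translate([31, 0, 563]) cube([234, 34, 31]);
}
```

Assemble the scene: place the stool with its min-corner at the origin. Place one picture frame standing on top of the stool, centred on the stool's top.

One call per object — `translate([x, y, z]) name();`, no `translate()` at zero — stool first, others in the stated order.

stool();
translate([7, 109, 438]) picture_frame();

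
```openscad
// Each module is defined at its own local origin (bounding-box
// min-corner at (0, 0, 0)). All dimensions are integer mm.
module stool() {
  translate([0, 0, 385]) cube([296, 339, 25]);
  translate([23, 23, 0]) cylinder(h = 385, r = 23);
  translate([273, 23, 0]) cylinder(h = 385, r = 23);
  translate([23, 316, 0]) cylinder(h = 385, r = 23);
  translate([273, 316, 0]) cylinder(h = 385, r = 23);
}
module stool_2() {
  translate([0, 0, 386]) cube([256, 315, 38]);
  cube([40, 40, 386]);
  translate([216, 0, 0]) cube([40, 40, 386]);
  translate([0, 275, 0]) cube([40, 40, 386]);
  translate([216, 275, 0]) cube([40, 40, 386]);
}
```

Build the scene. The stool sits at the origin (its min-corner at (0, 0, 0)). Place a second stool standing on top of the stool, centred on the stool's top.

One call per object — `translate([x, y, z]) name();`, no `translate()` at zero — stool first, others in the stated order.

stool();
translate([20, 12, 410]) stool_2();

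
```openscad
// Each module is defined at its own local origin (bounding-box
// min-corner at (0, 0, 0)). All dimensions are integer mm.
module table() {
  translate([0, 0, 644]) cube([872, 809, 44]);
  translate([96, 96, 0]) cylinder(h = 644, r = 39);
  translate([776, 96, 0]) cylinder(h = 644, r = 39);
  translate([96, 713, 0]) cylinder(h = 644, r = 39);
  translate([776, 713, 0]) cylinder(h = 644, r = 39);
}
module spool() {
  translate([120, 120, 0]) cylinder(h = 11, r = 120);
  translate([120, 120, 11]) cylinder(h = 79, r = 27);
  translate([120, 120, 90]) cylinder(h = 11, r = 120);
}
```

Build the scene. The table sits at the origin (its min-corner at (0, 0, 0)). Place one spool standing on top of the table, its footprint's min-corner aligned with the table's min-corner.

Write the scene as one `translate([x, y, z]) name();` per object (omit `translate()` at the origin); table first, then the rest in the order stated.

table();
translate([0, 0, 688]) spool();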